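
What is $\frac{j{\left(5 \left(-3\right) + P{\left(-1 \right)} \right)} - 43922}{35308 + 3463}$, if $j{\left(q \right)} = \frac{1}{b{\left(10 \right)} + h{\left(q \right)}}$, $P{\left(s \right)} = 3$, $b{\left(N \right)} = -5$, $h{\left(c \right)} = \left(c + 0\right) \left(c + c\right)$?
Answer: $- \frac{12429925}{10972193} \approx -1.1329$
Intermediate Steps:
$h{\left(c \right)} = 2 c^{2}$ ($h{\left(c \right)} = c 2 c = 2 c^{2}$)
$j{\left(q \right)} = \frac{1}{-5 + 2 q^{2}}$
$\frac{j{\left(5 \left(-3\right) + P{\left(-1 \right)} \right)} - 43922}{35308 + 3463} = \frac{\frac{1}{-5 + 2 \left(5 \left(-3\right) + 3\right)^{2}} - 43922}{35308 + 3463} = \frac{\frac{1}{-5 + 2 \left(-15 + 3\right)^{2}} - 43922}{38771} = \left(\frac{1}{-5 + 2 \left(-12\right)^{2}} - 43922\right) \frac{1}{38771} = \left(\frac{1}{-5 + 2 \cdot 144} - 43922\right) \frac{1}{38771} = \left(\frac{1}{-5 + 288} - 43922\right) \frac{1}{38771} = \left(\frac{1}{283} - 43922\right) \frac{1}{38771} = \left(- \frac{12429925}{283}\right) \frac{1}{38771} = - \frac{12429925}{10972193}$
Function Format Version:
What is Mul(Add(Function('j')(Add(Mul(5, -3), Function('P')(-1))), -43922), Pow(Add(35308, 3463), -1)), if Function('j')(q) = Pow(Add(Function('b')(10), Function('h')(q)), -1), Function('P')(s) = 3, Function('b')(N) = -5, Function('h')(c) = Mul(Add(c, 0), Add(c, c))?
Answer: Rational(-12429925, 10972193) ≈ -1.1329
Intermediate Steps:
Function('h')(c) = Mul(2, Pow(c, 2)) (Function('h')(c) = Mul(c, Mul(2, c)) = Mul(2, Pow(c, 2)))
Function('j')(q) = Pow(Add(-5, Mul(2, Pow(q, 2))), -1)
Mul(Add(Function('j')(Add(Mul(5, -3), Function('P')(-1))), -43922), Pow(Add(35308, 3463), -1)) = Mul(Add(Pow(Add(-5, Mul(2, Pow(Add(Mul(5, -3), 3), 2))), -1), -43922), Pow(Add(35308, 3463), -1)) = Mul(Add(Pow(Add(-5, Mul(2, Pow(Add(-15, 3), 2))), -1), -43922), Pow(38771, -1)) = Mul(Add(Pow(Add(-5, Mul(2, Pow(-12, 2))), -1), -43922), Rational(1, 38771)) = Mul(Add(Pow(Add(-5, Mul(2, 144)), -1), -43922), Rational(1, 38771)) = Mul(Add(Pow(Add(-5, 288), -1), -43922), Rational(1, 38771)) = Mul(Add(Pow(283, -1), -43922), Rational(1, 38771)) = Mul(Add(Rational(1, 283), -43922), Rational(1, 38771)) = Mul(Rational(-12429925, 283), Rational(1, 38771)) = Rational(-12429925, 10972193)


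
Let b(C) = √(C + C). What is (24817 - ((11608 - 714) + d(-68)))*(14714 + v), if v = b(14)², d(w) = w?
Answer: 206255322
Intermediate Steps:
b(C) = √2*√C (b(C) = √(2*C) = √2*√C)
v = 28 (v = (√2*√14)² = (2*√7)² = 28)
(24817 - ((11608 - 714) + d(-68)))*(14714 + v) = (24817 - ((11608 - 714) - 68))*(14714 + 28) = (24817 - (10894 - 68))*14742 = (24817 - 1*10826)*14742 = (24817 - 10826)*14742 = 13991*14742 = 206255322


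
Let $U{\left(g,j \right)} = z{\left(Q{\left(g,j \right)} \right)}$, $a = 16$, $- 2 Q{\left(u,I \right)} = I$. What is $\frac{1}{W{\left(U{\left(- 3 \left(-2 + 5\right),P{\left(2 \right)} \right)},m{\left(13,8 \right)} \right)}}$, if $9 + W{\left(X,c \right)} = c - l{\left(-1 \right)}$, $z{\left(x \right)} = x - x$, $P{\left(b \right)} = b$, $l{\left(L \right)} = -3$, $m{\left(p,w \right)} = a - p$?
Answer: $- \frac{1}{3} \approx -0.33333$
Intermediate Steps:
$Q{\left(u,I \right)} = - \frac{I}{2}$
$m{\left(p,w \right)} = 16 - p$
$z{\left(x \right)} = 0$
$U{\left(g,j \right)} = 0$
$W{\left(X,c \right)} = -6 + c$ ($W{\left(X,c \right)} = -9 + \left(c - -3\right) = -9 + \left(c + 3\right) = -9 + \left(3 + c\right) = -6 + c$)
$\frac{1}{W{\left(U{\left(- 3 \left(-2 + 5\right),P{\left(2 \right)} \right)},m{\left(13,8 \right)} \right)}} = \frac{1}{-6 + \left(16 - 13\right)} = \frac{1}{-6 + 3} = \frac{1}{-3} = - \frac{1}{3}$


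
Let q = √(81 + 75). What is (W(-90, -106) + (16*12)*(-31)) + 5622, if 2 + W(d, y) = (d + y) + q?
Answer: -528 + 2*√39 ≈ -515.51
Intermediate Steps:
q = 2*√39 (q = √156 = 2*√39 ≈ 12.490)
W(d, y) = -2 + d + y + 2*√39 (W(d, y) = -2 + ((d + y) + 2*√39) = -2 + (d + y + 2*√39) = -2 + d + y + 2*√39)
(W(-90, -106) + (16*12)*(-31)) + 5622 = ((-2 - 90 - 106 + 2*√39) + (16*12)*(-31)) + 5622 = ((-198 + 2*√39) + 192*(-31)) + 5622 = ((-198 + 2*√39) - 5952) + 5622 = (-6150 + 2*√39) + 5622 = -528 + 2*√39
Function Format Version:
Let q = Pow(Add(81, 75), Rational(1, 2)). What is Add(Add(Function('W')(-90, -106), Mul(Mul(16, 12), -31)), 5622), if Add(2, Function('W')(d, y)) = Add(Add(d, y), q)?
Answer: Add(-528, Mul(2, Pow(39, Rational(1, 2)))) ≈ -515.51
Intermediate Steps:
q = Mul(2, Pow(39, Rational(1, 2))) (q = Pow(156, Rational(1, 2)) = Mul(2, Pow(39, Rational(1, 2))) ≈ 12.490)
Function('W')(d, y) = Add(-2, d, y, Mul(2, Pow(39, Rational(1, 2)))) (Function('W')(d, y) = Add(-2, Add(Add(d, y), Mul(2, Pow(39, Rational(1, 2))))) = Add(-2, Add(d, y, Mul(2, Pow(39, Rational(1, 2))))) = Add(-2, d, y, Mul(2, Pow(39, Rational(1, 2)))))
Add(Add(Function('W')(-90, -106), Mul(Mul(16, 12), -31)), 5622) = Add(Add(Add(-2, -90, -106, Mul(2, Pow(39, Rational(1, 2)))), Mul(Mul(16, 12), -31)), 5622) = Add(Add(Add(-198, Mul(2, Pow(39, Rational(1, 2)))), Mul(192, -31)), 5622) = Add(Add(Add(-198, Mul(2, Pow(39, Rational(1, 2)))), -5952), 5622) = Add(Add(-6150, Mul(2, Pow(39, Rational(1, 2)))), 5622) = Add(-528, Mul(2, Pow(39, Rational(1, 2))))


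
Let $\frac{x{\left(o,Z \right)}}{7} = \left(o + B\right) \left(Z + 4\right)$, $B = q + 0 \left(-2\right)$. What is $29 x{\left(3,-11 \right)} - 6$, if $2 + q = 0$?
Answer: $-1427$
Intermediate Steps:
$q = -2$ ($q = -2 + 0 = -2$)
$B = -2$ ($B = -2 + 0 \left(-2\right) = -2 + 0 = -2$)
$x{\left(o,Z \right)} = 7 \left(-2 + o\right) \left(4 + Z\right)$ ($x{\left(o,Z \right)} = 7 \left(o - 2\right) \left(Z + 4\right) = 7 \left(-2 + o\right) \left(4 + Z\right)$)
$29 x{\left(3,-11 \right)} - 6 = 29 \left(-56 - -154 + 28 \cdot 3 + 7 \left(-11\right) 3\right) - 6 = 29 \left(-56 + 154 + 84 - 231\right) + \left(-37 + 31\right) = 29 \left(-49\right) - 6 = -1421 - 6 = -1427$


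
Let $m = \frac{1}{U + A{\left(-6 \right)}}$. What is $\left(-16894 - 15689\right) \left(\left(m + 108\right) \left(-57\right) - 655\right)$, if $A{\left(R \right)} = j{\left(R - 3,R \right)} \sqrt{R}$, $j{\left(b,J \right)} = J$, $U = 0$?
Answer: $221922813 + \frac{206359 i \sqrt{6}}{4} \approx 2.2192 \cdot 10^{8} + 1.2637 \cdot 10^{5} i$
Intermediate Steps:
$A{\left(R \right)} = R^{\frac{3}{2}}$ ($A{\left(R \right)} = R \sqrt{R} = R^{\frac{3}{2}}$)
$m = \frac{i \sqrt{6}}{36}$ ($m = \frac{1}{0 + \left(-6\right)^{\frac{3}{2}}} = \frac{1}{0 - 6 i \sqrt{6}} = \frac{1}{\left(-6\right) i \sqrt{6}} = \frac{i \sqrt{6}}{36} \approx 0.068041 i$)
$\left(-16894 - 15689\right) \left(\left(m + 108\right) \left(-57\right) - 655\right) = \left(-16894 - 15689\right) \left(\left(\frac{i \sqrt{6}}{36} + 108\right) \left(-57\right) - 655\right) = - 32583 \left(\left(108 + \frac{i \sqrt{6}}{36}\right) \left(-57\right) - 655\right) = - 32583 \left(\left(-6156 - \frac{19 i \sqrt{6}}{12}\right) - 655\right) = - 32583 \left(-6811 - \frac{19 i \sqrt{6}}{12}\right) = 221922813 + \frac{206359 i \sqrt{6}}{4}$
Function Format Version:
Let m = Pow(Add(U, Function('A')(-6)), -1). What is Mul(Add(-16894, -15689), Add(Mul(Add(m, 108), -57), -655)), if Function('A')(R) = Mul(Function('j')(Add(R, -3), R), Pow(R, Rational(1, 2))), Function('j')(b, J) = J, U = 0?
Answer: Add(221922813, Mul(Rational(206359, 4), I, Pow(6, Rational(1, 2)))) ≈ Add(2.2192e+8, Mul(1.2637e+5, I))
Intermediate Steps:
Function('A')(R) = Pow(R, Rational(3, 2)) (Function('A')(R) = Mul(R, Pow(R, Rational(1, 2))) = Pow(R, Rational(3, 2)))
m = Mul(Rational(1, 36), I, Pow(6, Rational(1, 2))) (m = Pow(Add(0, Pow(-6, Rational(3, 2))), -1) = Pow(Add(0, Mul(-6, I, Pow(6, Rational(1, 2)))), -1) = Pow(Mul(-6, I, Pow(6, Rational(1, 2))), -1) = Mul(Rational(1, 36), I, Pow(6, Rational(1, 2))) ≈ Mul(0.068041, I))
Mul(Add(-16894, -15689), Add(Mul(Add(m, 108), -57), -655)) = Mul(Add(-16894, -15689), Add(Mul(Add(Mul(Rational(1, 36), I, Pow(6, Rational(1, 2))), 108), -57), -655)) = Mul(-32583, Add(Mul(Add(108, Mul(Rational(1, 36), I, Pow(6, Rational(1, 2)))), -57), -655)) = Mul(-32583, Add(Add(-6156, Mul(Rational(-19, 12), I, Pow(6, Rational(1, 2)))), -655)) = Mul(-32583, Add(-6811, Mul(Rational(-19, 12), I, Pow(6, Rational(1, 2))))) = Add(221922813, Mul(Rational(206359, 4), I, Pow(6, Rational(1, 2))))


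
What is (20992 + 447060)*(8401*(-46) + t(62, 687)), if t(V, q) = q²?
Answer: 40029211196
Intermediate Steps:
(20992 + 447060)*(8401*(-46) + t(62, 687)) = (20992 + 447060)*(8401*(-46) + 687²) = 468052*(-386446 + 471969) = 468052*85523 = 40029211196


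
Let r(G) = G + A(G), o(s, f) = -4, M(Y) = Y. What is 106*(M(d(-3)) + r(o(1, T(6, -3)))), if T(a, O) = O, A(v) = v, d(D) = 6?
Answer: -212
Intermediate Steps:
r(G) = 2*G (r(G) = G + G = 2*G)
106*(M(d(-3)) + r(o(1, T(6, -3)))) = 106*(6 + 2*(-4)) = 106*(6 - 8) = 106*(-2) = -212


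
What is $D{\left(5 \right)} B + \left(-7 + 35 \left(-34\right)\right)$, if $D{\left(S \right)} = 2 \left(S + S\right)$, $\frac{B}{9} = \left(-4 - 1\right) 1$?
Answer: $-2097$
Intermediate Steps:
$B = -45$ ($B = 9 \left(-4 - 1\right) 1 = 9 \left(\left(-5\right) 1\right) = 9 \left(-5\right) = -45$)
$D{\left(S \right)} = 4 S$ ($D{\left(S \right)} = 2 \cdot 2 S = 4 S$)
$D{\left(5 \right)} B + \left(-7 + 35 \left(-34\right)\right) = 4 \cdot 5 \left(-45\right) + \left(-7 + 35 \left(-34\right)\right) = 20 \left(-45\right) - 1197 = -900 - 1197 = -2097$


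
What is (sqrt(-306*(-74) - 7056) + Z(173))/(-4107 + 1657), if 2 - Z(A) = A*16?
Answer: 1383/1225 - 3*sqrt(433)/1225 ≈ 1.0780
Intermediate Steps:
Z(A) = 2 - 16*A (Z(A) = 2 - A*16 = 2 - 16*A)
(sqrt(-306*(-74) - 7056) + Z(173))/(-4107 + 1657) = (sqrt(-306*(-74) - 7056) + (2 - 16*173))/(-4107 + 1657) = (sqrt(22644 - 7056) + (2 - 2768))/(-2450) = (sqrt(15588) - 2766)*(-1/2450) = (6*sqrt(433) - 2766)*(-1/2450) = (-2766 + 6*sqrt(433))*(-1/2450) = 1383/1225 - 3*sqrt(433)/1225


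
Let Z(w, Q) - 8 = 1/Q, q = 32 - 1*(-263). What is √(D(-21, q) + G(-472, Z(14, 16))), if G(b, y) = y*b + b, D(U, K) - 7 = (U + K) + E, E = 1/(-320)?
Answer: I*√6394405/40 ≈ 63.218*I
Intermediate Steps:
q = 295 (q = 32 + 263 = 295)
E = -1/320 ≈ -0.0031250
D(U, K) = 2239/320 + K + U (D(U, K) = 7 + ((U + K) - 1/320) = 7 + ((K + U) - 1/320) = 7 + (-1/320 + K + U) = 2239/320 + K + U)
Z(w, Q) = 8 + 1/Q
G(b, y) = b + b*y (G(b, y) = b*y + b = b + b*y)
√(D(-21, q) + G(-472, Z(14, 16))) = √((2239/320 + 295 - 21) - 472*(1 + (8 + 1/16))) = √(89919/320 - 472*(1 + (8 + 1/16))) = √(89919/320 - 472*(1 + 129/16)) = √(89919/320 - 472*145/16) = √(89919/320 - 8555/2) = √(-1278881/320) = I*√6394405/40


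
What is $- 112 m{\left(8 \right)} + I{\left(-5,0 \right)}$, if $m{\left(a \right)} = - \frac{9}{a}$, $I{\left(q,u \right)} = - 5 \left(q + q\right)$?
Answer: $176$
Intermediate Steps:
$I{\left(q,u \right)} = - 10 q$ ($I{\left(q,u \right)} = - 5 \cdot 2 q = - 10 q$)
$- 112 m{\left(8 \right)} + I{\left(-5,0 \right)} = - 112 \left(- \frac{9}{8}\right) - -50 = - 112 \left(\left(-9\right) \frac{1}{8}\right) + 50 = \left(-112\right) \left(- \frac{9}{8}\right) + 50 = 126 + 50 = 176$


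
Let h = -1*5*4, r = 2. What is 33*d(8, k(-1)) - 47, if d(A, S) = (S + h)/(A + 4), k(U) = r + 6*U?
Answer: -113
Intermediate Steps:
h = -20 (h = -5*4 = -20)
k(U) = 2 + 6*U
d(A, S) = (-20 + S)/(4 + A) (d(A, S) = (S - 20)/(A + 4) = (-20 + S)/(4 + A))
33*d(8, k(-1)) - 47 = 33*((-20 + (2 + 6*(-1)))/(4 + 8)) - 47 = 33*((-20 + (2 - 6))/12) - 47 = 33*((-20 - 4)/12) - 47 = 33*((1/12)*(-24)) - 47 = 33*(-2) - 47 = -66 - 47 = -113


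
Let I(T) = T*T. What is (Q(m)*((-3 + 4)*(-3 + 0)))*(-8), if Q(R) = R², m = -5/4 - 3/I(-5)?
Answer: 56307/1250 ≈ 45.046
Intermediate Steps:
I(T) = T²
m = -137/100 (m = -5/4 - 3/((-5)²) = -5*¼ - 3/25 = -5/4 - 3*1/25 = -5/4 - 3/25 = -137/100 ≈ -1.3700)
(Q(m)*((-3 + 4)*(-3 + 0)))*(-8) = ((-137/100)²*((-3 + 4)*(-3 + 0)))*(-8) = (18769*(1*(-3))/10000)*(-8) = ((18769/10000)*(-3))*(-8) = -56307/10000*(-8) = 56307/1250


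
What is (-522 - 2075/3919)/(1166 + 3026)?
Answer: -2047793/16428448 ≈ -0.12465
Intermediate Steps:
(-522 - 2075/3919)/(1166 + 3026) = (-522 - 2075*1/3919)/4192 = (-522 - 2075/3919)*(1/4192) = -2047793/3919*1/4192 = -2047793/16428448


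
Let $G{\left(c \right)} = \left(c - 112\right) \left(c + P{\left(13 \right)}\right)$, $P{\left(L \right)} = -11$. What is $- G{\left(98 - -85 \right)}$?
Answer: $-12212$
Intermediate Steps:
$G{\left(c \right)} = \left(-112 + c\right) \left(-11 + c\right)$ ($G{\left(c \right)} = \left(c - 112\right) \left(c - 11\right) = \left(-112 + c\right) \left(-11 + c\right)$)
$- G{\left(98 - -85 \right)} = - (1232 + \left(98 - -85\right)^{2} - 123 \left(98 - -85\right)) = - (1232 + \left(98 + 85\right)^{2} - 123 \left(98 + 85\right)) = - (1232 + 183^{2} - 22509) = - (1232 + 33489 - 22509) = \left(-1\right) 12212 = -12212$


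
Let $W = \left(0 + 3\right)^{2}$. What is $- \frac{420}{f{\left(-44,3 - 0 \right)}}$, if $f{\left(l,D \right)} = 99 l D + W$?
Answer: $\frac{140}{4353} \approx 0.032162$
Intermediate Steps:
$W = 9$ ($W = 3^{2} = 9$)
$f{\left(l,D \right)} = 9 + 99 D l$ ($f{\left(l,D \right)} = 99 l D + 9 = 99 D l + 9 = 9 + 99 D l$)
$- \frac{420}{f{\left(-44,3 - 0 \right)}} = - \frac{420}{9 + 99 \left(3 - 0\right) \left(-44\right)} = - \frac{420}{9 + 99 \left(3 + 0\right) \left(-44\right)} = - \frac{420}{9 + 99 \cdot 3 \left(-44\right)} = - \frac{420}{9 - 13068} = - \frac{420}{-13059} = \left(-420\right) \left(- \frac{1}{13059}\right) = \frac{140}{4353}$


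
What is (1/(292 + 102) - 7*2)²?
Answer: 30415225/155236 ≈ 195.93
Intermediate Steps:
(1/(292 + 102) - 7*2)² = (1/394 - 14)² = (-5515/394)² = 30415225/155236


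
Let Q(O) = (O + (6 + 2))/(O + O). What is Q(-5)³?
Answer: -27/1000 ≈ -0.027000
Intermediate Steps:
Q(O) = (8 + O)/(2*O) (Q(O) = (O + 8)/((2*O)) = (8 + O)*(1/(2*O)) = (8 + O)/(2*O))
Q(-5)³ = ((½)*(8 - 5)/(-5))³ = ((½)*(-⅕)*3)³ = (-3/10)³ = -27/1000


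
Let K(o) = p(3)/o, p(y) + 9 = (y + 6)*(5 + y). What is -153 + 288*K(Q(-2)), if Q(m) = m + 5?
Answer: 5895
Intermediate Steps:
p(y) = -9 + (5 + y)*(6 + y) (p(y) = -9 + (y + 6)*(5 + y) = -9 + (6 + y)*(5 + y) = -9 + (5 + y)*(6 + y))
Q(m) = 5 + m
K(o) = 63/o (K(o) = (21 + 3**2 + 11*3)/o = (21 + 9 + 33)/o = 63/o)
-153 + 288*K(Q(-2)) = -153 + 288*(63/(5 - 2)) = -153 + 288*(63/3) = -153 + 288*(63*(1/3)) = -153 + 288*21 = -153 + 6048 = 5895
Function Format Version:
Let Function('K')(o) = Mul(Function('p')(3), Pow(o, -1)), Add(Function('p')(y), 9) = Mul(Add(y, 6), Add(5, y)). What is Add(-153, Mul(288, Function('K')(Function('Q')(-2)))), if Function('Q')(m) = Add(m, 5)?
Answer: 5895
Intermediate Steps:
Function('p')(y) = Add(-9, Mul(Add(5, y), Add(6, y))) (Function('p')(y) = Add(-9, Mul(Add(y, 6), Add(5, y))) = Add(-9, Mul(Add(6, y), Add(5, y))) = Add(-9, Mul(Add(5, y), Add(6, y))))
Function('Q')(m) = Add(5, m)
Function('K')(o) = Mul(63, Pow(o, -1)) (Function('K')(o) = Mul(Add(21, Pow(3, 2), Mul(11, 3)), Pow(o, -1)) = Mul(Add(21, 9, 33), Pow(o, -1)) = Mul(63, Pow(o, -1)))
Add(-153, Mul(288, Function('K')(Function('Q')(-2)))) = Add(-153, Mul(288, Mul(63, Pow(Add(5, -2), -1)))) = Add(-153, Mul(288, Mul(63, Pow(3, -1)))) = Add(-153, Mul(288, Mul(63, Rational(1, 3)))) = Add(-153, Mul(288, 21)) = Add(-153, 6048) = 5895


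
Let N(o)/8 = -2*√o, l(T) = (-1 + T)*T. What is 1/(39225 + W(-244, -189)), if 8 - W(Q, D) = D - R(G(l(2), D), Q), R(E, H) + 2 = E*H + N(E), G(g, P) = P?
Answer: 99/8468120 + I*√21/152426160 ≈ 1.1691e-5 + 3.0064e-8*I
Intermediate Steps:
l(T) = T*(-1 + T)
N(o) = -16*√o (N(o) = 8*(-2*√o) = -16*√o)
R(E, H) = -2 - 16*√E + E*H (R(E, H) = -2 + (E*H - 16*√E) = -2 + (-16*√E + E*H) = -2 - 16*√E + E*H)
W(Q, D) = 6 - D - 16*√D + D*Q (W(Q, D) = 8 - (D - (-2 - 16*√D + D*Q)) = 8 - (D + (2 + 16*√D - D*Q)) = 8 - (2 + D + 16*√D - D*Q) = 8 + (-2 - D - 16*√D + D*Q) = 6 - D - 16*√D + D*Q)
1/(39225 + W(-244, -189)) = 1/(39225 + (6 - 1*(-189) - 48*I*√21 - 189*(-244))) = 1/(39225 + (6 + 189 - 48*I*√21 + 46116)) = 1/(39225 + (46311 - 48*I*√21)) = 1/(85536 - 48*I*√21)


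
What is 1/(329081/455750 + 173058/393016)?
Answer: 44779260500/52051320449 ≈ 0.86029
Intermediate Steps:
1/(329081/455750 + 173058/393016) = 1/(329081*(1/455750) + 173058*(1/393016)) = 1/(329081/455750 + 86529/196508) = 1/(52051320449/44779260500) = 44779260500/52051320449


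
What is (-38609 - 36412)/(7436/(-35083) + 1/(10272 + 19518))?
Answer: 78406140323970/221483357 ≈ 3.5400e+5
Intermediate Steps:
(-38609 - 36412)/(7436/(-35083) + 1/(10272 + 19518)) = -75021/(7436*(-1/35083) + 1/29790) = -75021/(-7436/35083 + 1/29790) = -75021/(-221483357/1045122570) = -75021*(-1045122570/221483357) = 78406140323970/221483357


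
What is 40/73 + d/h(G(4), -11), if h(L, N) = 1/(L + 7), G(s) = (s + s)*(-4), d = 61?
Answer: -111285/73 ≈ -1524.5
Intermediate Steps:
G(s) = -8*s (G(s) = (2*s)*(-4) = -8*s)
h(L, N) = 1/(7 + L)
40/73 + d/h(G(4), -11) = 40/73 + 61/(1/(7 - 8*4)) = 40*(1/73) + 61/(1/(7 - 32)) = 40/73 + 61/(1/(-25)) = 40/73 + 61/(-1/25) = 40/73 + 61*(-25) = 40/73 - 1525 = -111285/73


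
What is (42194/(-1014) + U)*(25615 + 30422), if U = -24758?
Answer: -234858594637/169 ≈ -1.3897e+9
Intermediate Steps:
(42194/(-1014) + U)*(25615 + 30422) = (42194/(-1014) - 24758)*(25615 + 30422) = (42194*(-1/1014) - 24758)*56037 = (-21097/507 - 24758)*56037 = -12573403/507*56037 = -234858594637/169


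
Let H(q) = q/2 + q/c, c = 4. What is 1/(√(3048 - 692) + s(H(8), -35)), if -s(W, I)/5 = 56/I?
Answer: -2/573 + √589/1146 ≈ 0.017687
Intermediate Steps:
H(q) = 3*q/4 (H(q) = q/2 + q/4 = 3*q/4)
s(W, I) = -280/I
1/(√(3048 - 692) + s(H(8), -35)) = 1/(√(3048 - 692) - 280/(-35)) = 1/(√2356 - 280*(-1/35)) = 1/(2*√589 + 8) = 1/(8 + 2*√589)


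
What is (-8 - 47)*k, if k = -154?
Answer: 8470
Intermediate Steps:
(-8 - 47)*k = (-8 - 47)*(-154) = -55*(-154) = 8470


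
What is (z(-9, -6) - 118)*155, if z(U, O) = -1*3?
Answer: -18755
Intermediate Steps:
z(U, O) = -3
(z(-9, -6) - 118)*155 = (-3 - 118)*155 = -121*155 = -18755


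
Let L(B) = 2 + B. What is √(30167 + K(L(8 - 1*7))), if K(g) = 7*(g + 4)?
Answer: 2*√7554 ≈ 173.83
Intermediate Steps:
K(g) = 28 + 7*g (K(g) = 7*(4 + g) = 28 + 7*g)
√(30167 + K(L(8 - 1*7))) = √(30167 + (28 + 7*(2 + (8 - 1*7)))) = √(30167 + (28 + 7*(2 + (8 - 7)))) = √(30167 + (28 + 7*(2 + 1))) = √(30167 + (28 + 7*3)) = √(30167 + (28 + 21)) = √(30167 + 49) = √30216 = 2*√7554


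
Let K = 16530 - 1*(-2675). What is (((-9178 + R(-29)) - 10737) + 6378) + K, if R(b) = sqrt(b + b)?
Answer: 5668 + I*sqrt(58) ≈ 5668.0 + 7.6158*I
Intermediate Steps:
R(b) = sqrt(2)*sqrt(b) (R(b) = sqrt(2*b) = sqrt(2)*sqrt(b))
K = 19205 (K = 16530 + 2675 = 19205)
(((-9178 + R(-29)) - 10737) + 6378) + K = (((-9178 + sqrt(2)*sqrt(-29)) - 10737) + 6378) + 19205 = (((-9178 + sqrt(2)*(I*sqrt(29))) - 10737) + 6378) + 19205 = (((-9178 + I*sqrt(58)) - 10737) + 6378) + 19205 = ((-19915 + I*sqrt(58)) + 6378) + 19205 = (-13537 + I*sqrt(58)) + 19205 = 5668 + I*sqrt(58)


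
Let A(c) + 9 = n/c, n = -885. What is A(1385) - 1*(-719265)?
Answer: 199233735/277 ≈ 7.1926e+5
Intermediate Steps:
A(c) = -9 - 885/c
A(1385) - 1*(-719265) = (-9 - 885/1385) - 1*(-719265) = (-9 - 885*1/1385) + 719265 = (-9 - 177/277) + 719265 = -2670/277 + 719265 = 199233735/277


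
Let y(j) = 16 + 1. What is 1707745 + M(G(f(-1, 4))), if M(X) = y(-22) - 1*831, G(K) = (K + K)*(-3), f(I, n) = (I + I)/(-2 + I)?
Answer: 1706931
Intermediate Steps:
f(I, n) = 2*I/(-2 + I) (f(I, n) = (2*I)/(-2 + I) = 2*I/(-2 + I))
G(K) = -6*K (G(K) = (2*K)*(-3) = -6*K)
y(j) = 17
M(X) = -814 (M(X) = 17 - 1*831 = 17 - 831 = -814)
1707745 + M(G(f(-1, 4))) = 1707745 - 814 = 1706931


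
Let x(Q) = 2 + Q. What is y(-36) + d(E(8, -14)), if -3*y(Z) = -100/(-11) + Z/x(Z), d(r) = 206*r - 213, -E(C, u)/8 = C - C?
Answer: -121391/561 ≈ -216.38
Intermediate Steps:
E(C, u) = 0 (E(C, u) = -8*(C - C) = -8*0 = 0)
d(r) = -213 + 206*r
y(Z) = -100/33 - Z/(3*(2 + Z)) (y(Z) = -(-100/(-11) + Z/(2 + Z))/3 = -(-100*(-1/11) + Z/(2 + Z))/3 = -(100/11 + Z/(2 + Z))/3 = -100/33 - Z/(3*(2 + Z)))
y(-36) + d(E(8, -14)) = (-200 - 111*(-36))/(33*(2 - 36)) + (-213 + 206*0) = (1/33)*(-200 + 3996)/(-34) + (-213 + 0) = (1/33)*(-1/34)*3796 - 213 = -1898/561 - 213 = -121391/561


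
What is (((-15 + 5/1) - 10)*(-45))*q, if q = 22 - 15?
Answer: 6300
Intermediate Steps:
q = 7
(((-15 + 5/1) - 10)*(-45))*q = (((-15 + 5/1) - 10)*(-45))*7 = (((-15 + 5*1) - 10)*(-45))*7 = (((-15 + 5) - 10)*(-45))*7 = ((-10 - 10)*(-45))*7 = -20*(-45)*7 = 900*7 = 6300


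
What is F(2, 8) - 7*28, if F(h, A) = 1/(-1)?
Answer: -197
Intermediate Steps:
F(h, A) = -1
F(2, 8) - 7*28 = -1 - 7*28 = -1 - 196 = -197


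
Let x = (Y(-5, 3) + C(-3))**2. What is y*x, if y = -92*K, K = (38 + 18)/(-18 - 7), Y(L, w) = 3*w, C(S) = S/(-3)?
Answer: 20608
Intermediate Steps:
C(S) = -S/3 (C(S) = S*(-1/3) = -S/3)
x = 100 (x = (3*3 - 1/3*(-3))**2 = (9 + 1)**2 = 10**2 = 100)
K = -56/25 (K = 56/(-25) = 56*(-1/25) = -56/25 ≈ -2.2400)
y = 5152/25 (y = -92*(-56/25) = 5152/25 ≈ 206.08)
y*x = (5152/25)*100 = 20608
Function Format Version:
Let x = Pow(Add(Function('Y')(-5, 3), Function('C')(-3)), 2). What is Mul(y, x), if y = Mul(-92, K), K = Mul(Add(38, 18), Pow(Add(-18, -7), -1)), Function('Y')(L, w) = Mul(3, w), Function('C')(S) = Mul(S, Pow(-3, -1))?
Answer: 20608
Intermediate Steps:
Function('C')(S) = Mul(Rational(-1, 3), S) (Function('C')(S) = Mul(S, Rational(-1, 3)) = Mul(Rational(-1, 3), S))
x = 100 (x = Pow(Add(Mul(3, 3), Mul(Rational(-1, 3), -3)), 2) = Pow(Add(9, 1), 2) = Pow(10, 2) = 100)
K = Rational(-56, 25) (K = Mul(56, Pow(-25, -1)) = Mul(56, Rational(-1, 25)) = Rational(-56, 25) ≈ -2.2400)
y = Rational(5152, 25) (y = Mul(-92, Rational(-56, 25)) = Rational(5152, 25) ≈ 206.08)
Mul(y, x) = Mul(Rational(5152, 25), 100) = 20608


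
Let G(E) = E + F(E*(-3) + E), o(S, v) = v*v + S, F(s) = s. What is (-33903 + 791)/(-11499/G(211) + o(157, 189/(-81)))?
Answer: -62879688/411973 ≈ -152.63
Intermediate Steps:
o(S, v) = S + v**2 (o(S, v) = v**2 + S = S + v**2)
G(E) = -E (G(E) = E + (E*(-3) + E) = E + (-3*E + E) = E - 2*E = -E)
(-33903 + 791)/(-11499/G(211) + o(157, 189/(-81))) = (-33903 + 791)/(-11499/((-1*211)) + (157 + (189/(-81))**2)) = -33112/(-11499/(-211) + (157 + (189*(-1/81))**2)) = -33112/(-11499*(-1/211) + (157 + (-7/3)**2)) = -33112/(11499/211 + (157 + 49/9)) = -33112/(11499/211 + 1462/9) = -33112/411973/1899 = -33112*1899/411973 = -62879688/411973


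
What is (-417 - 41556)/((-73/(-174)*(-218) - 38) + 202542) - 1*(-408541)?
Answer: 7194358827380/17609891 ≈ 4.0854e+5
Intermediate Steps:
(-417 - 41556)/((-73/(-174)*(-218) - 38) + 202542) - 1*(-408541) = -41973/((-73*(-1/174)*(-218) - 38) + 202542) + 408541 = -41973/(((73/174)*(-218) - 38) + 202542) + 408541 = -41973/((-7957/87 - 38) + 202542) + 408541 = -41973/(-11263/87 + 202542) + 408541 = -41973/17609891/87 + 408541 = -41973*87/17609891 + 408541 = -3651651/17609891 + 408541 = 7194358827380/17609891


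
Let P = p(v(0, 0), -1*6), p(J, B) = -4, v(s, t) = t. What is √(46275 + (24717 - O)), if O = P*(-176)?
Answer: 4*√4393 ≈ 265.12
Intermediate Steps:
P = -4
O = 704 (O = -4*(-176) = 704)
√(46275 + (24717 - O)) = √(46275 + (24717 - 1*704)) = √(46275 + (24717 - 704)) = √(46275 + 24013) = √70288 = 4*√4393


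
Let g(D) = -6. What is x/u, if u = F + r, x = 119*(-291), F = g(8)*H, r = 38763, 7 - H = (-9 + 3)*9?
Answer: -11543/12799 ≈ -0.90187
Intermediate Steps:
H = 61 (H = 7 - (-9 + 3)*9 = 7 - (-6)*9 = 7 - 1*(-54) = 7 + 54 = 61)
F = -366 (F = -6*61 = -366)
x = -34629
u = 38397 (u = -366 + 38763 = 38397)
x/u = -34629/38397 = -34629*1/38397 = -11543/12799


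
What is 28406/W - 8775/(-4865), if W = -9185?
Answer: -11519363/8937005 ≈ -1.2890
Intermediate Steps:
28406/W - 8775/(-4865) = 28406/(-9185) - 8775/(-4865) = 28406*(-1/9185) - 8775*(-1/4865) = -28406/9185 + 1755/973 = -11519363/8937005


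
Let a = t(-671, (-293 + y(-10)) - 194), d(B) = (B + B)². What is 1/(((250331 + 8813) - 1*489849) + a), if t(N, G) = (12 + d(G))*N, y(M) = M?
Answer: -1/663210913 ≈ -1.5078e-9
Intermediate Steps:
d(B) = 4*B² (d(B) = (2*B)² = 4*B²)
t(N, G) = N*(12 + 4*G²) (t(N, G) = (12 + 4*G²)*N = N*(12 + 4*G²))
a = -662980208 (a = 4*(-671)*(3 + ((-293 - 10) - 194)²) = 4*(-671)*(3 + (-303 - 194)²) = 4*(-671)*(3 + (-497)²) = 4*(-671)*(3 + 247009) = 4*(-671)*247012 = -662980208)
1/(((250331 + 8813) - 1*489849) + a) = 1/(((250331 + 8813) - 1*489849) - 662980208) = 1/((259144 - 489849) - 662980208) = 1/(-230705 - 662980208) = 1/(-663210913) = -1/663210913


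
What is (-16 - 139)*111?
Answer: -17205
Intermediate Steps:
(-16 - 139)*111 = -155*111 = -17205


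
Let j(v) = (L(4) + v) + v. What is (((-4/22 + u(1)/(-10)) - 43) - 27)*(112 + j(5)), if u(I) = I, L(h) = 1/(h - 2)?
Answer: -378819/44 ≈ -8609.5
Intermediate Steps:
L(h) = 1/(-2 + h)
j(v) = 1/2 + 2*v (j(v) = (1/(-2 + 4) + v) + v = (1/2 + v) + v = 1/2 + 2*v)
(((-4/22 + u(1)/(-10)) - 43) - 27)*(112 + j(5)) = (((-4/22 + 1/(-10)) - 43) - 27)*(112 + (1/2 + 2*5)) = (((-4*1/22 + 1*(-1/10)) - 43) - 27)*(112 + (1/2 + 10)) = (((-2/11 - 1/10) - 43) - 27)*(112 + 21/2) = ((-31/110 - 43) - 27)*(245/2) = (-4761/110 - 27)*(245/2) = -7731/110*245/2 = -378819/44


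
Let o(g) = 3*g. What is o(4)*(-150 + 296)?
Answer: 1752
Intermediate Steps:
o(4)*(-150 + 296) = (3*4)*(-150 + 296) = 12*146 = 1752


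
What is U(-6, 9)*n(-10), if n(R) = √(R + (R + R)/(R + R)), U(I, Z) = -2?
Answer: -6*I ≈ -6.0*I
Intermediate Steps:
n(R) = √(1 + R) (n(R) = √(R + (2*R)/((2*R))) = √(R + (2*R)*(1/(2*R))) = √(R + 1) = √(1 + R))
U(-6, 9)*n(-10) = -2*√(1 - 10) = -6*I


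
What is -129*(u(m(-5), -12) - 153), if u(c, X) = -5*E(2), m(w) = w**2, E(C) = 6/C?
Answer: 21672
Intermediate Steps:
u(c, X) = -15 (u(c, X) = -30/2 = -5*3 = -15)
-129*(u(m(-5), -12) - 153) = -129*(-15 - 153) = -129*(-168) = 21672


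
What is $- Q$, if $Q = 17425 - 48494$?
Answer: $31069$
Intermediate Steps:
$Q = -31069$
$- Q = \left(-1\right) \left(-31069\right) = 31069$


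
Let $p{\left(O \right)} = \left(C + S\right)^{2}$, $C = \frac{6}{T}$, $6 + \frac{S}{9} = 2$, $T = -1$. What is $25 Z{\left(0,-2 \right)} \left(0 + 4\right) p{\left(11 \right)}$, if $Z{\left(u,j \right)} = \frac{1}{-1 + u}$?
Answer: $-176400$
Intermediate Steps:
$S = -36$ ($S = -54 + 9 \cdot 2 = -54 + 18 = -36$)
$C = -6$ ($C = \frac{6}{-1} = 6 \left(-1\right) = -6$)
$p{\left(O \right)} = 1764$ ($p{\left(O \right)} = \left(-6 - 36\right)^{2} = \left(-42\right)^{2} = 1764$)
$25 Z{\left(0,-2 \right)} \left(0 + 4\right) p{\left(11 \right)} = 25 \frac{0 + 4}{-1 + 0} \cdot 1764 = 25 \frac{1}{-1} \cdot 4 \cdot 1764 = 25 \left(\left(-1\right) 4\right) 1764 = 25 \left(-4\right) 1764 = \left(-100\right) 1764 = -176400$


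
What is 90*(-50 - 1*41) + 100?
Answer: -8090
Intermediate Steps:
90*(-50 - 1*41) + 100 = 90*(-50 - 41) + 100 = 90*(-91) + 100 = -8190 + 100 = -8090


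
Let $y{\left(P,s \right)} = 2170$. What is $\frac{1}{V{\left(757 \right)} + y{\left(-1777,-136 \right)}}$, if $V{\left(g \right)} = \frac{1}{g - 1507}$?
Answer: $\frac{750}{1627499} \approx 0.00046083$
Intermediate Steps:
$V{\left(g \right)} = \frac{1}{-1507 + g}$
$\frac{1}{V{\left(757 \right)} + y{\left(-1777,-136 \right)}} = \frac{1}{\frac{1}{-1507 + 757} + 2170} = \frac{1}{\frac{1}{-750} + 2170} = \frac{1}{- \frac{1}{750} + 2170} = \frac{1}{\frac{1627499}{750}} = \frac{750}{1627499}$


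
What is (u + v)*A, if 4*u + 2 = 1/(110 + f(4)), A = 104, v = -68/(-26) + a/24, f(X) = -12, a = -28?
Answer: 14543/147 ≈ 98.932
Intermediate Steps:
v = 113/78 (v = -68/(-26) - 28/24 = -68*(-1/26) - 28*1/24 = 34/13 - 7/6 = 113/78 ≈ 1.4487)
u = -195/392 (u = -½ + 1/(4*(110 - 12)) = -½ + (¼)/98 = -½ + (¼)*(1/98) = -½ + 1/392 = -195/392 ≈ -0.49745)
(u + v)*A = (-195/392 + 113/78)*104 = (14543/15288)*104 = 14543/147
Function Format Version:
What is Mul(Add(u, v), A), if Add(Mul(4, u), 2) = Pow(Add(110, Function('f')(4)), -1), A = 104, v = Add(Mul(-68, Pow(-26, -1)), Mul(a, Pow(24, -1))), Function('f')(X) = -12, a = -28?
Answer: Rational(14543, 147) ≈ 98.932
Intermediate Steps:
v = Rational(113, 78) (v = Add(Mul(-68, Pow(-26, -1)), Mul(-28, Pow(24, -1))) = Add(Mul(-68, Rational(-1, 26)), Mul(-28, Rational(1, 24))) = Add(Rational(34, 13), Rational(-7, 6)) = Rational(113, 78) ≈ 1.4487)
u = Rational(-195, 392) (u = Add(Rational(-1, 2), Mul(Rational(1, 4), Pow(Add(110, -12), -1))) = Add(Rational(-1, 2), Mul(Rational(1, 4), Pow(98, -1))) = Add(Rational(-1, 2), Mul(Rational(1, 4), Rational(1, 98))) = Add(Rational(-1, 2), Rational(1, 392)) = Rational(-195, 392) ≈ -0.49745)
Mul(Add(u, v), A) = Mul(Add(Rational(-195, 392), Rational(113, 78)), 104) = Mul(Rational(14543, 15288), 104) = Rational(14543, 147)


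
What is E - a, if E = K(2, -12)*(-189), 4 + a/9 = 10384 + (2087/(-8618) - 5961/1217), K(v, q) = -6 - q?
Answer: -991207168731/10488106 ≈ -94508.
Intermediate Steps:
a = 979313656527/10488106 (a = -36 + 9*(10384 + (2087/(-8618) - 5961/1217)) = -36 + 9*(10384 + (2087*(-1/8618) - 5961*1/1217)) = -36 + 9*(10384 + (-2087/8618 - 5961/1217)) = -36 + 9*(10384 - 53911777/10488106) = -36 + 9*(108854580927/10488106) = -36 + 979691228343/10488106 = 979313656527/10488106 ≈ 93374.)
E = -1134 (E = (-6 - 1*(-12))*(-189) = (-6 + 12)*(-189) = 6*(-189) = -1134)
E - a = -1134 - 1*979313656527/10488106 = -1134 - 979313656527/10488106 = -991207168731/10488106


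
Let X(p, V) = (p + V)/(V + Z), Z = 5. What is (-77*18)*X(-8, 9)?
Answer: -99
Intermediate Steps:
X(p, V) = (V + p)/(5 + V) (X(p, V) = (p + V)/(V + 5) = (V + p)/(5 + V))
(-77*18)*X(-8, 9) = (-77*18)*((9 - 8)/(5 + 9)) = -1386/14 = -99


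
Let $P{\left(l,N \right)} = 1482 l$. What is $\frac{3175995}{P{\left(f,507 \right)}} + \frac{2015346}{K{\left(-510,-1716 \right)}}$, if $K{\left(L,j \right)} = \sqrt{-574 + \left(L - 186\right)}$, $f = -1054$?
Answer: $- \frac{1058665}{520676} - \frac{1007673 i \sqrt{1270}}{635} \approx -2.0333 - 56552.0 i$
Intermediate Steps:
$K{\left(L,j \right)} = \sqrt{-760 + L}$ ($K{\left(L,j \right)} = \sqrt{-574 + \left(-186 + L\right)} = \sqrt{-760 + L}$)
$\frac{3175995}{P{\left(f,507 \right)}} + \frac{2015346}{K{\left(-510,-1716 \right)}} = \frac{3175995}{1482 \left(-1054\right)} + \frac{2015346}{\sqrt{-760 - 510}} = \frac{3175995}{-1562028} + \frac{2015346}{\sqrt{-1270}} = 3175995 \left(- \frac{1}{1562028}\right) + \frac{2015346}{i \sqrt{1270}} = - \frac{1058665}{520676} + 2015346 \left(- \frac{i \sqrt{1270}}{1270}\right) = - \frac{1058665}{520676} - \frac{1007673 i \sqrt{1270}}{635}$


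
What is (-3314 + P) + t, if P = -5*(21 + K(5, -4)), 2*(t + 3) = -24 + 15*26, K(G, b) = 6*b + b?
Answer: -3099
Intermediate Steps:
K(G, b) = 7*b
t = 180 (t = -3 + (-24 + 15*26)/2 = -3 + (-24 + 390)/2 = -3 + (1/2)*366 = -3 + 183 = 180)
P = 35 (P = -5*(21 + 7*(-4)) = -5*(21 - 28) = -5*(-7) = 35)
(-3314 + P) + t = (-3314 + 35) + 180 = -3279 + 180 = -3099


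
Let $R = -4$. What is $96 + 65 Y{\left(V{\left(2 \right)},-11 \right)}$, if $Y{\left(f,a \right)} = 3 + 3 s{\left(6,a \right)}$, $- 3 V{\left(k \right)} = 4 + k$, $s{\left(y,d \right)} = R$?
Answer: $-489$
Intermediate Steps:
$s{\left(y,d \right)} = -4$
$V{\left(k \right)} = - \frac{4}{3} - \frac{k}{3}$ ($V{\left(k \right)} = - \frac{4 + k}{3} = - \frac{4}{3} - \frac{k}{3}$)
$Y{\left(f,a \right)} = -9$ ($Y{\left(f,a \right)} = 3 + 3 \left(-4\right) = 3 - 12 = -9$)
$96 + 65 Y{\left(V{\left(2 \right)},-11 \right)} = 96 + 65 \left(-9\right) = 96 - 585 = -489$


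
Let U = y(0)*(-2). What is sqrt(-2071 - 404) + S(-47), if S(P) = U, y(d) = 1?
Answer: -2 + 15*I*sqrt(11) ≈ -2.0 + 49.749*I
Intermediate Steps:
U = -2 (U = 1*(-2) = -2)
S(P) = -2
sqrt(-2071 - 404) + S(-47) = sqrt(-2071 - 404) - 2 = sqrt(-2475) - 2 = 15*I*sqrt(11) - 2 = -2 + 15*I*sqrt(11)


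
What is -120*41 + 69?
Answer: -4851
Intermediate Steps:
-120*41 + 69 = -4920 + 69 = -4851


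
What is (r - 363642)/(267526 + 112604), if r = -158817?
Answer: -174153/126710 ≈ -1.3744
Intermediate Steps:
(r - 363642)/(267526 + 112604) = (-158817 - 363642)/(267526 + 112604) = -522459/380130 = -522459*1/380130 = -174153/126710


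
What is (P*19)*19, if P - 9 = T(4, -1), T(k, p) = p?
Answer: 2888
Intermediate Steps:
P = 8 (P = 9 - 1 = 8)
(P*19)*19 = (8*19)*19 = 152*19 = 2888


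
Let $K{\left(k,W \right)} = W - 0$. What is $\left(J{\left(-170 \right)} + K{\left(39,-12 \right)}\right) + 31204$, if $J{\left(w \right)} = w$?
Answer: $31022$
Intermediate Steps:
$K{\left(k,W \right)} = W$ ($K{\left(k,W \right)} = W + 0 = W$)
$\left(J{\left(-170 \right)} + K{\left(39,-12 \right)}\right) + 31204 = \left(-170 - 12\right) + 31204 = -182 + 31204 = 31022$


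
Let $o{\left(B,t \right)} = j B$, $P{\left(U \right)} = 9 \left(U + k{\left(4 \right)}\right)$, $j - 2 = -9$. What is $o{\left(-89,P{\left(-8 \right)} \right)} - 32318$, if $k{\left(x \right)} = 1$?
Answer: $-31695$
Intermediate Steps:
$j = -7$ ($j = 2 - 9 = -7$)
$P{\left(U \right)} = 9 + 9 U$ ($P{\left(U \right)} = 9 \left(U + 1\right) = 9 \left(1 + U\right) = 9 + 9 U$)
$o{\left(B,t \right)} = - 7 B$
$o{\left(-89,P{\left(-8 \right)} \right)} - 32318 = \left(-7\right) \left(-89\right) - 32318 = 623 - 32318 = -31695$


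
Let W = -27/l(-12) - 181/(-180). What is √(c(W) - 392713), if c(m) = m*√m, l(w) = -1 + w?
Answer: √(-2150339302800 + 43278*√468845)/2340 ≈ 626.66*I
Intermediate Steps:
W = 7213/2340 (W = -27/(-1 - 12) - 181/(-180) = -27/(-13) - 181*(-1/180) = -27*(-1/13) + 181/180 = 27/13 + 181/180 = 7213/2340 ≈ 3.0825)
c(m) = m^(3/2)
√(c(W) - 392713) = √((7213/2340)^(3/2) - 392713) = √(7213*√468845/912600 - 392713) = √(-392713 + 7213*√468845/912600)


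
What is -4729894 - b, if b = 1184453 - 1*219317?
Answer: -5695030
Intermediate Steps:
b = 965136 (b = 1184453 - 219317 = 965136)
-4729894 - b = -4729894 - 1*965136 = -4729894 - 965136 = -5695030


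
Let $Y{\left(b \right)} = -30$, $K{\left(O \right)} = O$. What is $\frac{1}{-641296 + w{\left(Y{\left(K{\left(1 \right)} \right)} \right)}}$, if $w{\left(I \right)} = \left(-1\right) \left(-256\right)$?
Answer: $- \frac{1}{641040} \approx -1.56 \cdot 10^{-6}$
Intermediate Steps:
$w{\left(I \right)} = 256$
$\frac{1}{-641296 + w{\left(Y{\left(K{\left(1 \right)} \right)} \right)}} = \frac{1}{-641296 + 256} = \frac{1}{-641040} = - \frac{1}{641040}$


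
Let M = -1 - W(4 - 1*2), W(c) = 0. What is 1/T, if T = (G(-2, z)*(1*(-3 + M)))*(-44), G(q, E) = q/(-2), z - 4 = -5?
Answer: 1/176 ≈ 0.0056818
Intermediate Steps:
z = -1 (z = 4 - 5 = -1)
G(q, E) = -q/2 (G(q, E) = q*(-½) = -q/2)
M = -1 (M = -1 - 1*0 = -1 + 0 = -1)
T = 176 (T = ((-½*(-2))*(1*(-3 - 1)))*(-44) = (1*(1*(-4)))*(-44) = (1*(-4))*(-44) = -4*(-44) = 176)
1/T = 1/176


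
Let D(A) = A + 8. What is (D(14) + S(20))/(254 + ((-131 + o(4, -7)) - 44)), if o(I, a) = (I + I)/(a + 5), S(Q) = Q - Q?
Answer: 22/75 ≈ 0.29333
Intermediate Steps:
S(Q) = 0
D(A) = 8 + A
o(I, a) = 2*I/(5 + a) (o(I, a) = (2*I)/(5 + a) = 2*I/(5 + a))
(D(14) + S(20))/(254 + ((-131 + o(4, -7)) - 44)) = ((8 + 14) + 0)/(254 + ((-131 + 2*4/(5 - 7)) - 44)) = (22 + 0)/(254 + ((-131 + 2*4/(-2)) - 44)) = 22/(254 + ((-131 + 2*4*(-½)) - 44)) = 22/(254 + ((-131 - 4) - 44)) = 22/(254 + (-135 - 44)) = 22/(254 - 179) = 22/75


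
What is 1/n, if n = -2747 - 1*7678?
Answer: -1/10425 ≈ -9.5923e-5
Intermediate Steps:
n = -10425 (n = -2747 - 7678 = -10425)
1/n = 1/(-10425) = -1/10425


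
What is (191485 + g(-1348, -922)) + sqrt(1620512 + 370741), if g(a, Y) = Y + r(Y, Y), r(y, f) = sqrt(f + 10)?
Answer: 190563 + sqrt(1991253) + 4*I*sqrt(57) ≈ 1.9197e+5 + 30.199*I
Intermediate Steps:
r(y, f) = sqrt(10 + f)
g(a, Y) = Y + sqrt(10 + Y)
(191485 + g(-1348, -922)) + sqrt(1620512 + 370741) = (191485 + (-922 + sqrt(10 - 922))) + sqrt(1620512 + 370741) = (191485 + (-922 + sqrt(-912))) + sqrt(1991253) = (191485 + (-922 + 4*I*sqrt(57))) + sqrt(1991253) = (190563 + 4*I*sqrt(57)) + sqrt(1991253) = 190563 + sqrt(1991253) + 4*I*sqrt(57)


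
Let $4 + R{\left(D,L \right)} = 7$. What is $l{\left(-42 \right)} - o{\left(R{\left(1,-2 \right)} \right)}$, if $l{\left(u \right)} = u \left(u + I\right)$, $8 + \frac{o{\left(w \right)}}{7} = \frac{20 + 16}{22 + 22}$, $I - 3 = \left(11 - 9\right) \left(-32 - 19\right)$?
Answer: $\frac{65695}{11} \approx 5972.3$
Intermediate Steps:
$R{\left(D,L \right)} = 3$ ($R{\left(D,L \right)} = -4 + 7 = 3$)
$I = -99$ ($I = 3 + \left(11 - 9\right) \left(-32 - 19\right) = 3 + 2 \left(-51\right) = 3 - 102 = -99$)
$o{\left(w \right)} = - \frac{553}{11}$ ($o{\left(w \right)} = -56 + 7 \frac{20 + 16}{22 + 22} = -56 + 7 \cdot \frac{36}{44} = -56 + 7 \cdot 36 \cdot \frac{1}{44} = -56 + 7 \cdot \frac{9}{11} = -56 + \frac{63}{11} = - \frac{553}{11}$)
$l{\left(u \right)} = u \left(-99 + u\right)$ ($l{\left(u \right)} = u \left(u - 99\right) = u \left(-99 + u\right)$)
$l{\left(-42 \right)} - o{\left(R{\left(1,-2 \right)} \right)} = - 42 \left(-99 - 42\right) - - \frac{553}{11} = \left(-42\right) \left(-141\right) + \frac{553}{11} = 5922 + \frac{553}{11} = \frac{65695}{11}$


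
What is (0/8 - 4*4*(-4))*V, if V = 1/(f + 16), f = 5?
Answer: 64/21 ≈ 3.0476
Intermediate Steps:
V = 1/21 (V = 1/(5 + 16) = 1/21 ≈ 0.047619)
(0/8 - 4*4*(-4))*V = (0/8 - 4*4*(-4))*(1/21) = (0*(⅛) - 16*(-4))*(1/21) = (0 + 64)*(1/21) = 64*(1/21) = 64/21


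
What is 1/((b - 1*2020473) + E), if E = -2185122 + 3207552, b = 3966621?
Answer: 1/2968578 ≈ 3.3686e-7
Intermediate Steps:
E = 1022430
1/((b - 1*2020473) + E) = 1/((3966621 - 1*2020473) + 1022430) = 1/((3966621 - 2020473) + 1022430) = 1/(1946148 + 1022430) = 1/2968578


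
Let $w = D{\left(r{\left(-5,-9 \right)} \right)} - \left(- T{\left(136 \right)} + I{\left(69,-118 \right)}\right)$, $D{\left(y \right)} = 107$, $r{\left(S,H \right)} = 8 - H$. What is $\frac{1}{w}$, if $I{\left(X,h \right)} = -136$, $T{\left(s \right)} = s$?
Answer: $\frac{1}{379} \approx 0.0026385$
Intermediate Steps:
$w = 379$ ($w = 107 + \left(136 - -136\right) = 107 + \left(136 + 136\right) = 107 + 272 = 379$)
$\frac{1}{w} = \frac{1}{379}$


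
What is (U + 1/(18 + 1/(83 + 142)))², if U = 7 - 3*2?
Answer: 18284176/16410601 ≈ 1.1142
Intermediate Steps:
U = 1 (U = 7 - 6 = 1)
(U + 1/(18 + 1/(83 + 142)))² = (1 + 1/(18 + 1/(83 + 142)))² = (1 + 1/(18 + 1/225))² = (1 + 1/(4051/225))² = (1 + 225/4051)² = (4276/4051)² = 18284176/16410601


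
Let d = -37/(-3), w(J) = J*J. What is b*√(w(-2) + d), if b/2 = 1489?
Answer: 20846*√3/3 ≈ 12035.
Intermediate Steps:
w(J) = J²
b = 2978 (b = 2*1489 = 2978)
d = 37/3 (d = -37*(-⅓) = 37/3 ≈ 12.333)
b*√(w(-2) + d) = 2978*√((-2)² + 37/3) = 2978*√(4 + 37/3) = 2978*√(49/3) = 2978*(7*√3/3) = 20846*√3/3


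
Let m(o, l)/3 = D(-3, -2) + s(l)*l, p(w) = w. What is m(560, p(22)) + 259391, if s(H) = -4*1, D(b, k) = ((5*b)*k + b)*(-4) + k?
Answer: 258797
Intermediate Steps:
D(b, k) = k - 4*b - 20*b*k (D(b, k) = (5*b*k + b)*(-4) + k = (b + 5*b*k)*(-4) + k = (-4*b - 20*b*k) + k = k - 4*b - 20*b*k)
s(H) = -4
m(o, l) = -330 - 12*l (m(o, l) = 3*((-2 - 4*(-3) - 20*(-3)*(-2)) - 4*l) = 3*((-2 + 12 - 120) - 4*l) = 3*(-110 - 4*l) = -330 - 12*l)
m(560, p(22)) + 259391 = (-330 - 12*22) + 259391 = (-330 - 264) + 259391 = -594 + 259391 = 258797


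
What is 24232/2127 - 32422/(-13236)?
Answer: 21649797/1564054 ≈ 13.842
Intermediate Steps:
24232/2127 - 32422/(-13236) = 24232*(1/2127) - 32422*(-1/13236) = 24232/2127 + 16211/6618 = 21649797/1564054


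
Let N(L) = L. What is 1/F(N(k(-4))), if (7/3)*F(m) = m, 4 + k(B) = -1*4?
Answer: -7/24 ≈ -0.29167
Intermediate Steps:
k(B) = -8 (k(B) = -4 - 1*4 = -4 - 4 = -8)
F(m) = 3*m/7
1/F(N(k(-4))) = 1/((3/7)*(-8)) = 1/(-24/7) = -7/24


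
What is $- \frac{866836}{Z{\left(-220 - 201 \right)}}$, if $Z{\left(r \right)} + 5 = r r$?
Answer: $- \frac{216709}{44309} \approx -4.8909$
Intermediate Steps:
$Z{\left(r \right)} = -5 + r^{2}$ ($Z{\left(r \right)} = -5 + r r = -5 + r^{2}$)
$- \frac{866836}{Z{\left(-220 - 201 \right)}} = - \frac{866836}{-5 + \left(-220 - 201\right)^{2}} = - \frac{866836}{-5 + \left(-421\right)^{2}} = - \frac{866836}{-5 + 177241} = - \frac{866836}{177236} = \left(-866836\right) \frac{1}{177236} = - \frac{216709}{44309}$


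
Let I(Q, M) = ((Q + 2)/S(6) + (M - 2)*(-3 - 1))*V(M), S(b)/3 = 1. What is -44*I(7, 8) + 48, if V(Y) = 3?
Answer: 2820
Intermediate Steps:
S(b) = 3 (S(b) = 3*1 = 3)
I(Q, M) = 26 + Q - 12*M (I(Q, M) = ((Q + 2)/3 + (M - 2)*(-3 - 1))*3 = ((2 + Q)*(1/3) + (-2 + M)*(-4))*3 = ((2/3 + Q/3) + (8 - 4*M))*3 = (26/3 - 4*M + Q/3)*3 = 26 + Q - 12*M)
-44*I(7, 8) + 48 = -44*(26 + 7 - 12*8) + 48 = -44*(26 + 7 - 96) + 48 = -44*(-63) + 48 = 2772 + 48 = 2820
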